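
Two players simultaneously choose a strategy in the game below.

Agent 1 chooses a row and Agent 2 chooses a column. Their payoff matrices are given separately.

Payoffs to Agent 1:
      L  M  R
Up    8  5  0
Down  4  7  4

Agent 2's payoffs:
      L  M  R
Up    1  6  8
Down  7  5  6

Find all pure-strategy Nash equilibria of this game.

none

Mark each player's best response to every combination of opponents' strategies; a profile where every player is best-responding is a pure Nash equilibrium.
Agent 1 against L: payoffs 8, 4 → best response Up.
Agent 1 against M: payoffs 5, 7 → best response Down.
Agent 1 against R: payoffs 0, 4 → best response Down.
Agent 2 against Up: payoffs 1, 6, 8 → best response R.
Agent 2 against Down: payoffs 7, 5, 6 → best response L.
No profile is a mutual best response for all players.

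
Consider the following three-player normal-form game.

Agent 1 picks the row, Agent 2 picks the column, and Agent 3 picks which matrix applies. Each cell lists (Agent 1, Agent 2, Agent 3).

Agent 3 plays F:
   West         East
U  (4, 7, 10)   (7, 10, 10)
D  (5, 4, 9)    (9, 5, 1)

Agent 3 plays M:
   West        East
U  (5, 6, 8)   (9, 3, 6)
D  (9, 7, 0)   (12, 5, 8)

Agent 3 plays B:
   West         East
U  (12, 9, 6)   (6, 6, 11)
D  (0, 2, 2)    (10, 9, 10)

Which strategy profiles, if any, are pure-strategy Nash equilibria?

Pure NE: (D, East, B)

(U, West, F): Agent 1 can switch to D (4 → 5). Not NE.
(U, West, M): Agent 1 can switch to D (5 → 9). Not NE.
(U, West, B): Agent 3 can switch to F (6 → 10). Not NE.
(U, East, F): Agent 1 can switch to D (7 → 9). Not NE.
(U, East, M): Agent 1 can switch to D (9 → 12). Not NE.
(U, East, B): Agent 1 can switch to D (6 → 10). Not NE.
(D, East, B): Agent 1 gets 10, best alternative 6; Agent 2 gets 9, best alternative 2; Agent 3 gets 10, best alternative 8. No profitable deviation — NE.
(The remaining 5 profiles each have a profitable deviation by the same check.)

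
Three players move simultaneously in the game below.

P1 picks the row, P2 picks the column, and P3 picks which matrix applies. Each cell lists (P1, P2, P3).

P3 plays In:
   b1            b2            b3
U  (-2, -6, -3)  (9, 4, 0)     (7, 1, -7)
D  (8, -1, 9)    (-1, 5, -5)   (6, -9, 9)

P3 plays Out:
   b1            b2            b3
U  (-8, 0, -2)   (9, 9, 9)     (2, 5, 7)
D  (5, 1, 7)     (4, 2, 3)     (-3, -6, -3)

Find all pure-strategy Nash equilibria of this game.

Pure NE: (U, b2, Out)

For each strategy profile, look for a profitable unilateral deviation.
(U, b1, In): P1 can switch to D (-2 → 8). Not NE.
(U, b1, Out): P1 can switch to D (-8 → 5). Not NE.
(U, b2, In): P3 can switch to Out (0 → 9). Not NE.
(U, b2, Out): P1 gets 9, best alternative 4; P2 gets 9, best alternative 5; P3 gets 9, best alternative 0. No profitable deviation — NE.
(U, b3, In): P2 can switch to b2 (1 → 4). Not NE.
(U, b3, Out): P2 can switch to b2 (5 → 9). Not NE.
(D, b1, In): P2 can switch to b2 (-1 → 5). Not NE.
(D, b1, Out): P2 can switch to b2 (1 → 2). Not NE.
(D, b2, In): P1 can switch to U (-1 → 9). Not NE.
(The remaining 3 profiles each have a profitable deviation by the same check.)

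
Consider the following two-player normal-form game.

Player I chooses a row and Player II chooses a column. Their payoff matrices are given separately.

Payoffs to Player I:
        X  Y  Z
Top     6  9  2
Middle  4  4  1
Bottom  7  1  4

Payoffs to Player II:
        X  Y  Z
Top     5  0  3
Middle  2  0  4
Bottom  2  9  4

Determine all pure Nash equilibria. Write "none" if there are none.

Player I against X: payoffs 6, 4, 7 → best response Bottom.
Player I against Y: payoffs 9, 4, 1 → best response Top.
Player I against Z: payoffs 2, 1, 4 → best response Bottom.
Player II against Top: payoffs 5, 0, 3 → best response X.
Player II against Middle: payoffs 2, 0, 4 → best response Z.
Player II against Bottom: payoffs 2, 9, 4 → best response Y.
No profile is a mutual best response for all players.

This game has no pure Nash equilibrium.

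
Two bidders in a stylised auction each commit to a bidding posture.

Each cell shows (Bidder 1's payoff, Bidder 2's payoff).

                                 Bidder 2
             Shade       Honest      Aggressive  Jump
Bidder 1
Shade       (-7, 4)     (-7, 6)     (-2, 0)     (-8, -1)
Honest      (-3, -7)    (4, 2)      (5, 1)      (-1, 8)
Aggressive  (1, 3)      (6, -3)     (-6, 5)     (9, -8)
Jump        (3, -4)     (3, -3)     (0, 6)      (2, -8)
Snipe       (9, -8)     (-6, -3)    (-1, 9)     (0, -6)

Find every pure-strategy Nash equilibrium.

(Shade, Shade): Bidder 1 can switch to Honest (-7 → -3). Not NE.
(Shade, Honest): Bidder 1 can switch to Honest (-7 → 4). Not NE.
(Shade, Aggressive): Bidder 1 can switch to Honest (-2 → 5). Not NE.
(Shade, Jump): Bidder 1 can switch to Honest (-8 → -1). Not NE.
(Honest, Shade): Bidder 1 can switch to Aggressive (-3 → 1). Not NE.
(Honest, Honest): Bidder 1 can switch to Aggressive (4 → 6). Not NE.
(Honest, Aggressive): Bidder 2 can switch to Honest (1 → 2). Not NE.
(Honest, Jump): Bidder 1 can switch to Aggressive (-1 → 9). Not NE.
(Aggressive, Shade): Bidder 1 can switch to Jump (1 → 3). Not NE.
(Aggressive, Honest): Bidder 2 can switch to Shade (-3 → 3). Not NE.
(The remaining 10 profiles each have a profitable deviation by the same check.)

There is no pure-strategy Nash equilibrium.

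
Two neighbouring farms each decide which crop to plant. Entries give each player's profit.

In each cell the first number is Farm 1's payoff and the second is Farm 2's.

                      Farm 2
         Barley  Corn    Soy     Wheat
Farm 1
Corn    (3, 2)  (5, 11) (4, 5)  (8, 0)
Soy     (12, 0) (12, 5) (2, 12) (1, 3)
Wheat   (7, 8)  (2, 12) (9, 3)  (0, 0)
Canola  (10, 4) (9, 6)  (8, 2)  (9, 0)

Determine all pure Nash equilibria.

This game has no pure Nash equilibrium.

Farm 1 against Barley: payoffs 3, 12, 7, 10 → best response Soy.
Farm 1 against Corn: payoffs 5, 12, 2, 9 → best response Soy.
Farm 1 against Soy: payoffs 4, 2, 9, 8 → best response Wheat.
Farm 1 against Wheat: payoffs 8, 1, 0, 9 → best response Canola.
Farm 2 against Corn: payoffs 2, 11, 5, 0 → best response Corn.
Farm 2 against Soy: payoffs 0, 5, 12, 3 → best response Soy.
Farm 2 against Wheat: payoffs 8, 12, 3, 0 → best response Corn.
Farm 2 against Canola: payoffs 4, 6, 2, 0 → best response Corn.
No profile is a mutual best response for all players.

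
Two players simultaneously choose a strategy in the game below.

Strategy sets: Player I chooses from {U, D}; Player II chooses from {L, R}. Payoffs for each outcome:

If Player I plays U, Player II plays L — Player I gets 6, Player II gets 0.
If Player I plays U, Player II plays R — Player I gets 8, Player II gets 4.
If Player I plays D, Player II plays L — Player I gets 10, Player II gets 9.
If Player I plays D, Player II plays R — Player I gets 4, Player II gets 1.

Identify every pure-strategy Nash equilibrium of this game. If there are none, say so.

Mark each player's best response to every combination of opponents' strategies; a profile where every player is best-responding is a pure Nash equilibrium.
Player I against L: payoffs 6, 10 → best response D.
Player I against R: payoffs 8, 4 → best response U.
Player II against U: payoffs 0, 4 → best response R.
Player II against D: payoffs 9, 1 → best response L.
Mutual best responses: (U, R); (D, L).

(U, R), (D, L)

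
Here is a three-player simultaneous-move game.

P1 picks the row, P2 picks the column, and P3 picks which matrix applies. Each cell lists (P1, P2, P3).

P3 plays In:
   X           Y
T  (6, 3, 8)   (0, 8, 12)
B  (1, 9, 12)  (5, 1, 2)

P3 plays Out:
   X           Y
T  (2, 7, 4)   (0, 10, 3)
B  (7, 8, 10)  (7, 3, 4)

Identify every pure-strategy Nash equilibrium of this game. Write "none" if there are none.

Mark each player's best response to every combination of opponents' strategies; a profile where every player is best-responding is a pure Nash equilibrium.
P1 against (X, In): payoffs 6, 1 → best response T.
P1 against (X, Out): payoffs 2, 7 → best response B.
P1 against (Y, In): payoffs 0, 5 → best response B.
P1 against (Y, Out): payoffs 0, 7 → best response B.
P2 against (T, In): payoffs 3, 8 → best response Y.
P2 against (T, Out): payoffs 7, 10 → best response Y.
P2 against (B, In): payoffs 9, 1 → best response X.
P2 against (B, Out): payoffs 8, 3 → best response X.
P3 against (T, X): payoffs 8, 4 → best response In.
P3 against (T, Y): payoffs 12, 3 → best response In.
P3 against (B, X): payoffs 12, 10 → best response In.
P3 against (B, Y): payoffs 2, 4 → best response Out.
No profile is a mutual best response for all players.

none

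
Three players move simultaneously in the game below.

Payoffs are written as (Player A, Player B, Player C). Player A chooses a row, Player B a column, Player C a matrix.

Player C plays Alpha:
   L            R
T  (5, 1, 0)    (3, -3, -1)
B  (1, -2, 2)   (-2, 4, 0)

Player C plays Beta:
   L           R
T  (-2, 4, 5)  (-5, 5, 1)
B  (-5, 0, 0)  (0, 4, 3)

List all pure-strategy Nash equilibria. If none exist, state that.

Player A against (L, Alpha): payoffs 5, 1 → best response T.
Player A against (L, Beta): payoffs -2, -5 → best response T.
Player A against (R, Alpha): payoffs 3, -2 → best response T.
Player A against (R, Beta): payoffs -5, 0 → best response B.
Player B against (T, Alpha): payoffs 1, -3 → best response L.
Player B against (T, Beta): payoffs 4, 5 → best response R.
Player B against (B, Alpha): payoffs -2, 4 → best response R.
Player B against (B, Beta): payoffs 0, 4 → best response R.
Player C against (T, L): payoffs 0, 5 → best response Beta.
Player C against (T, R): payoffs -1, 1 → best response Beta.
Player C against (B, L): payoffs 2, 0 → best response Alpha.
Player C against (B, R): payoffs 0, 3 → best response Beta.
Mutual best responses: (B, R, Beta).

The unique pure-strategy Nash equilibrium is (B, R, Beta).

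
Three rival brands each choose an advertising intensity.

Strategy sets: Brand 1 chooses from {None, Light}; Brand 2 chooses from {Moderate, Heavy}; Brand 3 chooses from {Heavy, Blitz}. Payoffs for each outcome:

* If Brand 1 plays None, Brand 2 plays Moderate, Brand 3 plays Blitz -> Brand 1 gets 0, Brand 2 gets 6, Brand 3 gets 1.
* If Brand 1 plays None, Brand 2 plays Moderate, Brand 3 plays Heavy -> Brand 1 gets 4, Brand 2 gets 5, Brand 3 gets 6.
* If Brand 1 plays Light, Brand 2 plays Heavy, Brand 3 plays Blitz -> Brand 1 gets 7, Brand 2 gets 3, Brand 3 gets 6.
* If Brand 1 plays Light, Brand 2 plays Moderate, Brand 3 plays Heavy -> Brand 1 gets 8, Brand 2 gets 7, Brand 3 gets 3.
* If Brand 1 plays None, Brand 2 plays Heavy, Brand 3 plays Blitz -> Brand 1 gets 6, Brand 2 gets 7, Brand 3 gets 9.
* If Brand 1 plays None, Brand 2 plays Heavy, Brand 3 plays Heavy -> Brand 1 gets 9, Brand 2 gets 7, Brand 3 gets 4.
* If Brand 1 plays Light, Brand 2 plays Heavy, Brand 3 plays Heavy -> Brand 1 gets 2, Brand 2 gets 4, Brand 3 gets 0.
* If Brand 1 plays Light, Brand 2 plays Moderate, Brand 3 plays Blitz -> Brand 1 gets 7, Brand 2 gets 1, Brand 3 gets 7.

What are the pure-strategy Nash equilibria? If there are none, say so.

Mark each player's best response to every combination of opponents' strategies; a profile where every player is best-responding is a pure Nash equilibrium.
Brand 1 against (Moderate, Heavy): payoffs 4, 8 → best response Light.
Brand 1 against (Moderate, Blitz): payoffs 0, 7 → best response Light.
Brand 1 against (Heavy, Heavy): payoffs 9, 2 → best response None.
Brand 1 against (Heavy, Blitz): payoffs 6, 7 → best response Light.
Brand 2 against (None, Heavy): payoffs 5, 7 → best response Heavy.
Brand 2 against (None, Blitz): payoffs 6, 7 → best response Heavy.
Brand 2 against (Light, Heavy): payoffs 7, 4 → best response Moderate.
Brand 2 against (Light, Blitz): payoffs 1, 3 → best response Heavy.
Brand 3 against (None, Moderate): payoffs 6, 1 → best response Heavy.
Brand 3 against (None, Heavy): payoffs 4, 9 → best response Blitz.
Brand 3 against (Light, Moderate): payoffs 3, 7 → best response Blitz.
Brand 3 against (Light, Heavy): payoffs 0, 6 → best response Blitz.
Mutual best responses: (Light, Heavy, Blitz).

Pure NE: (Light, Heavy, Blitz)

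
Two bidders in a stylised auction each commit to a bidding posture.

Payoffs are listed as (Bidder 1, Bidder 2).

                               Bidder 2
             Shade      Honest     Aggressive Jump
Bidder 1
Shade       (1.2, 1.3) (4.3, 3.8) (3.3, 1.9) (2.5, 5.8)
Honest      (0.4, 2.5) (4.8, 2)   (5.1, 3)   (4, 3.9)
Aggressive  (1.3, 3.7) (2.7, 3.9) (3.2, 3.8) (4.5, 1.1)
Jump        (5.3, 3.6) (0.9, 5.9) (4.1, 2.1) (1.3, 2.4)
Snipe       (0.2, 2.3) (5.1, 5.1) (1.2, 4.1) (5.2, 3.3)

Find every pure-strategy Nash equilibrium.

Bidder 1 against Shade: payoffs 1.2, 0.4, 1.3, 5.3, 0.2 → best response Jump.
Bidder 1 against Honest: payoffs 4.3, 4.8, 2.7, 0.9, 5.1 → best response Snipe.
Bidder 1 against Aggressive: payoffs 3.3, 5.1, 3.2, 4.1, 1.2 → best response Honest.
Bidder 1 against Jump: payoffs 2.5, 4, 4.5, 1.3, 5.2 → best response Snipe.
Bidder 2 against Shade: payoffs 1.3, 3.8, 1.9, 5.8 → best response Jump.
Bidder 2 against Honest: payoffs 2.5, 2, 3, 3.9 → best response Jump.
Bidder 2 against Aggressive: payoffs 3.7, 3.9, 3.8, 1.1 → best response Honest.
Bidder 2 against Jump: payoffs 3.6, 5.9, 2.1, 2.4 → best response Honest.
Bidder 2 against Snipe: payoffs 2.3, 5.1, 4.1, 3.3 → best response Honest.
Mutual best responses: (Snipe, Honest).

Pure NE: (Snipe, Honest)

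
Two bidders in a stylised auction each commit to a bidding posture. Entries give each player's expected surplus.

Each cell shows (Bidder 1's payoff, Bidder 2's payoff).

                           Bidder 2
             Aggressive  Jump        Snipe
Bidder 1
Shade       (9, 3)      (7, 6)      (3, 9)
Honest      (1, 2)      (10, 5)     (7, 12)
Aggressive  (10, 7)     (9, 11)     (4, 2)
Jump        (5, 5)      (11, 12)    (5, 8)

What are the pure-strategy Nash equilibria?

(Honest, Snipe), (Jump, Jump)

(Shade, Aggressive): Bidder 1 can switch to Aggressive (9 → 10). Not NE.
(Shade, Jump): Bidder 1 can switch to Honest (7 → 10). Not NE.
(Shade, Snipe): Bidder 1 can switch to Honest (3 → 7). Not NE.
(Honest, Aggressive): Bidder 1 can switch to Shade (1 → 9). Not NE.
(Honest, Jump): Bidder 1 can switch to Jump (10 → 11). Not NE.
(Honest, Snipe): Bidder 1 gets 7, best alternative 5; Bidder 2 gets 12, best alternative 5. No profitable deviation — NE.
(Aggressive, Aggressive): Bidder 2 can switch to Jump (7 → 11). Not NE.
(Jump, Jump): Bidder 1 gets 11, best alternative 10; Bidder 2 gets 12, best alternative 8. No profitable deviation — NE.
(The remaining 4 profiles each have a profitable deviation by the same check.)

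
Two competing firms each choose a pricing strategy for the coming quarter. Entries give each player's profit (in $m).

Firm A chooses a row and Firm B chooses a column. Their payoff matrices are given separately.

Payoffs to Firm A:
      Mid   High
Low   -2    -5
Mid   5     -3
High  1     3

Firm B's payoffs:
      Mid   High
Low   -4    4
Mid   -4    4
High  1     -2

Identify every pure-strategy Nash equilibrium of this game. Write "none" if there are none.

(Low, Mid): Firm A can switch to Mid (-2 → 5). Not NE.
(Low, High): Firm A can switch to Mid (-5 → -3). Not NE.
(Mid, Mid): Firm B can switch to High (-4 → 4). Not NE.
(Mid, High): Firm A can switch to High (-3 → 3). Not NE.
(High, Mid): Firm A can switch to Mid (1 → 5). Not NE.
(High, High): Firm B can switch to Mid (-2 → 1). Not NE.

none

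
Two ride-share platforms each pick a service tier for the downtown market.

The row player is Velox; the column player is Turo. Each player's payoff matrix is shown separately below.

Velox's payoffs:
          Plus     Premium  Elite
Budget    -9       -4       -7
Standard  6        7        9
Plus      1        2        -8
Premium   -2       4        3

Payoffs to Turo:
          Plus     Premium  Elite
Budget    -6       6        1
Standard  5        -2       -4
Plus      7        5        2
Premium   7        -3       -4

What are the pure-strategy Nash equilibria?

Check each profile: it is a Nash equilibrium iff no player can strictly gain by switching unilaterally.
(Budget, Plus): Velox can switch to Standard (-9 → 6). Not NE.
(Budget, Premium): Velox can switch to Standard (-4 → 7). Not NE.
(Budget, Elite): Velox can switch to Standard (-7 → 9). Not NE.
(Standard, Plus): Velox gets 6, best alternative 1; Turo gets 5, best alternative -2. No profitable deviation — NE.
(Standard, Premium): Turo can switch to Plus (-2 → 5). Not NE.
(Standard, Elite): Turo can switch to Plus (-4 → 5). Not NE.
(Plus, Plus): Velox can switch to Standard (1 → 6). Not NE.
(The remaining 5 profiles each have a profitable deviation by the same check.)

Pure NE: (Standard, Plus)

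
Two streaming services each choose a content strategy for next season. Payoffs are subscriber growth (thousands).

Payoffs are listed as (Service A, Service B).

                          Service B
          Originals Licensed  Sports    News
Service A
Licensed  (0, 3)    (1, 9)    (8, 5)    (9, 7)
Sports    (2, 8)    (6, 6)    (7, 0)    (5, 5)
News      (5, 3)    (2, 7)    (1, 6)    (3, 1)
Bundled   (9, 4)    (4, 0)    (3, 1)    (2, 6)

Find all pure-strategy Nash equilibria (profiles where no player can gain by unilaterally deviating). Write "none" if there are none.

This game has no pure Nash equilibrium.

Service A against Originals: payoffs 0, 2, 5, 9 → best response Bundled.
Service A against Licensed: payoffs 1, 6, 2, 4 → best response Sports.
Service A against Sports: payoffs 8, 7, 1, 3 → best response Licensed.
Service A against News: payoffs 9, 5, 3, 2 → best response Licensed.
Service B against Licensed: payoffs 3, 9, 5, 7 → best response Licensed.
Service B against Sports: payoffs 8, 6, 0, 5 → best response Originals.
Service B against News: payoffs 3, 7, 6, 1 → best response Licensed.
Service B against Bundled: payoffs 4, 0, 1, 6 → best response News.
No profile is a mutual best response for all players.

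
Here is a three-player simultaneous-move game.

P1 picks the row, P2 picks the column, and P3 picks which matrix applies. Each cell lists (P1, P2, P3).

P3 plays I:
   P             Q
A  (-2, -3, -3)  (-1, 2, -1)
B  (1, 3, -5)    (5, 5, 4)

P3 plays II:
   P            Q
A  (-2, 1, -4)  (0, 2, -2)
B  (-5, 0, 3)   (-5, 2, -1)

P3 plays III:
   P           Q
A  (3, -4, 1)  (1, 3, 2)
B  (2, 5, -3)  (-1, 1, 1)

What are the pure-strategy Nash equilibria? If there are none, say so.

(A, P, I): P1 can switch to B (-2 → 1). Not NE.
(A, P, II): P2 can switch to Q (1 → 2). Not NE.
(A, P, III): P2 can switch to Q (-4 → 3). Not NE.
(A, Q, I): P1 can switch to B (-1 → 5). Not NE.
(A, Q, II): P3 can switch to I (-2 → -1). Not NE.
(A, Q, III): P1 gets 1, best alternative -1; P2 gets 3, best alternative -4; P3 gets 2, best alternative -1. No profitable deviation — NE.
(B, P, I): P2 can switch to Q (3 → 5). Not NE.
(B, Q, I): P1 gets 5, best alternative -1; P2 gets 5, best alternative 3; P3 gets 4, best alternative 1. No profitable deviation — NE.
(The remaining 4 profiles each have a profitable deviation by the same check.)

(A, Q, III) and (B, Q, I)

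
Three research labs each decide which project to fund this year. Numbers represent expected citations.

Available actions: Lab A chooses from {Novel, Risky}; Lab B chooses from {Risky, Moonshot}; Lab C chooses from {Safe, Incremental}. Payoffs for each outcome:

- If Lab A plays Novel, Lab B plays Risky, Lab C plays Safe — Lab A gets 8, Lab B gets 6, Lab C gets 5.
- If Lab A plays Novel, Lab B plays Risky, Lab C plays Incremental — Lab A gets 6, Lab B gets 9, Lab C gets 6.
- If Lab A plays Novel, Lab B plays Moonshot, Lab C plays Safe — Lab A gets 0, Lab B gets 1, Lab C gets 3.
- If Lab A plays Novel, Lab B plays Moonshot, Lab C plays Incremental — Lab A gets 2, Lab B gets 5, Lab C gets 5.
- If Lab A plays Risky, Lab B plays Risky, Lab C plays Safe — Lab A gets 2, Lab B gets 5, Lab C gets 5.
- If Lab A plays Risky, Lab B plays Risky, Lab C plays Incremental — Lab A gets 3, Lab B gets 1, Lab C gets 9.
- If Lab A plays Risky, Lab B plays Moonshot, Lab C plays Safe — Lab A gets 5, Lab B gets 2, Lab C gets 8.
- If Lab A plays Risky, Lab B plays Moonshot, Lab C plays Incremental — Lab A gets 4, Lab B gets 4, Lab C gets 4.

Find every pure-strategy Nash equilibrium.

The unique pure-strategy Nash equilibrium is (Novel, Risky, Incremental).

Lab A against (Risky, Safe): payoffs 8, 2 → best response Novel.
Lab A against (Risky, Incremental): payoffs 6, 3 → best response Novel.
Lab A against (Moonshot, Safe): payoffs 0, 5 → best response Risky.
Lab A against (Moonshot, Incremental): payoffs 2, 4 → best response Risky.
Lab B against (Novel, Safe): payoffs 6, 1 → best response Risky.
Lab B against (Novel, Incremental): payoffs 9, 5 → best response Risky.
Lab B against (Risky, Safe): payoffs 5, 2 → best response Risky.
Lab B against (Risky, Incremental): payoffs 1, 4 → best response Moonshot.
Lab C against (Novel, Risky): payoffs 5, 6 → best response Incremental.
Lab C against (Novel, Moonshot): payoffs 3, 5 → best response Incremental.
Lab C against (Risky, Risky): payoffs 5, 9 → best response Incremental.
Lab C against (Risky, Moonshot): payoffs 8, 4 → best response Safe.
Mutual best responses: (Novel, Risky, Incremental).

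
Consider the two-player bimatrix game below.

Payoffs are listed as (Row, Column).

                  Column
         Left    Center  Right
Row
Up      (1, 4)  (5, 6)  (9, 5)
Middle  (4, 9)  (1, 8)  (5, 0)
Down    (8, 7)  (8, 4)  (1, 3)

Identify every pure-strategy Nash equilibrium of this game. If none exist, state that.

Row against Left: payoffs 1, 4, 8 → best response Down.
Row against Center: payoffs 5, 1, 8 → best response Down.
Row against Right: payoffs 9, 5, 1 → best response Up.
Column against Up: payoffs 4, 6, 5 → best response Center.
Column against Middle: payoffs 9, 8, 0 → best response Left.
Column against Down: payoffs 7, 4, 3 → best response Left.
Mutual best responses: (Down, Left).

Pure NE: (Down, Left)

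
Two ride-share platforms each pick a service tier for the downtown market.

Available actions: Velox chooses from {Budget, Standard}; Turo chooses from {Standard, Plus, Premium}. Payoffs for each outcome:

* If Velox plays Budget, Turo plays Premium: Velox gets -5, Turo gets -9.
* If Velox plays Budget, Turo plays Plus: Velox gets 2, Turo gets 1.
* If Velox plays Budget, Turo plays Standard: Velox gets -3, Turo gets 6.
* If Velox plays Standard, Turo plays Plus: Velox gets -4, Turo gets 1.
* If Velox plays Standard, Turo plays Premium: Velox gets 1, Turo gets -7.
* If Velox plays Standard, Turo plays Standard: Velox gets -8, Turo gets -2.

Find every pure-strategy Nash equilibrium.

(Budget, Standard)

For each player, find the best response to each opponent profile; mutual best responses are the pure NE.
Velox against Standard: payoffs -3, -8 → best response Budget.
Velox against Plus: payoffs 2, -4 → best response Budget.
Velox against Premium: payoffs -5, 1 → best response Standard.
Turo against Budget: payoffs 6, 1, -9 → best response Standard.
Turo against Standard: payoffs -2, 1, -7 → best response Plus.
Mutual best responses: (Budget, Standard).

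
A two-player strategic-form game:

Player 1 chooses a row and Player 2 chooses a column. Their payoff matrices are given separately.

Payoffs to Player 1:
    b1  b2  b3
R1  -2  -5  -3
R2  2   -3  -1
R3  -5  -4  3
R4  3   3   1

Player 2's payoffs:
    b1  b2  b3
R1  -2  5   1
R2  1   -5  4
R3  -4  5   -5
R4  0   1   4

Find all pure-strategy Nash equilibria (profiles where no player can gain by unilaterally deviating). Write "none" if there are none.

This game has no pure Nash equilibrium.

(R1, b1): Player 1 can switch to R2 (-2 → 2). Not NE.
(R1, b2): Player 1 can switch to R2 (-5 → -3). Not NE.
(R1, b3): Player 1 can switch to R2 (-3 → -1). Not NE.
(R2, b1): Player 1 can switch to R4 (2 → 3). Not NE.
(R2, b2): Player 1 can switch to R4 (-3 → 3). Not NE.
(R2, b3): Player 1 can switch to R3 (-1 → 3). Not NE.
(R3, b1): Player 1 can switch to R1 (-5 → -2). Not NE.
(R3, b2): Player 1 can switch to R2 (-4 → -3). Not NE.
(R3, b3): Player 2 can switch to b1 (-5 → -4). Not NE.
(R4, b1): Player 2 can switch to b2 (0 → 1). Not NE.
(R4, b2): Player 2 can switch to b3 (1 → 4). Not NE.
(R4, b3): Player 1 can switch to R3 (1 → 3). Not NE.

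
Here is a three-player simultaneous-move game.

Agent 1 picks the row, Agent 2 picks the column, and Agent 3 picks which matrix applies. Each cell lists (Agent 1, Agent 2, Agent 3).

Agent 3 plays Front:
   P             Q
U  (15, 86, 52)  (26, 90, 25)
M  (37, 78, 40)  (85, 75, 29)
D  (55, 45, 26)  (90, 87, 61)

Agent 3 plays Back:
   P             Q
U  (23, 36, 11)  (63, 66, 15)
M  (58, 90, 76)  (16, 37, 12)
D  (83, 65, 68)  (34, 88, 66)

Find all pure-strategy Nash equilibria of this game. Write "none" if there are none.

Mark each player's best response to every combination of opponents' strategies; a profile where every player is best-responding is a pure Nash equilibrium.
Agent 1 against (P, Front): payoffs 15, 37, 55 → best response D.
Agent 1 against (P, Back): payoffs 23, 58, 83 → best response D.
Agent 1 against (Q, Front): payoffs 26, 85, 90 → best response D.
Agent 1 against (Q, Back): payoffs 63, 16, 34 → best response U.
Agent 2 against (U, Front): payoffs 86, 90 → best response Q.
Agent 2 against (U, Back): payoffs 36, 66 → best response Q.
Agent 2 against (M, Front): payoffs 78, 75 → best response P.
Agent 2 against (M, Back): payoffs 90, 37 → best response P.
Agent 2 against (D, Front): payoffs 45, 87 → best response Q.
Agent 2 against (D, Back): payoffs 65, 88 → best response Q.
Agent 3 against (U, P): payoffs 52, 11 → best response Front.
Agent 3 against (U, Q): payoffs 25, 15 → best response Front.
Agent 3 against (M, P): payoffs 40, 76 → best response Back.
Agent 3 against (M, Q): payoffs 29, 12 → best response Front.
Agent 3 against (D, P): payoffs 26, 68 → best response Back.
Agent 3 against (D, Q): payoffs 61, 66 → best response Back.
No profile is a mutual best response for all players.

none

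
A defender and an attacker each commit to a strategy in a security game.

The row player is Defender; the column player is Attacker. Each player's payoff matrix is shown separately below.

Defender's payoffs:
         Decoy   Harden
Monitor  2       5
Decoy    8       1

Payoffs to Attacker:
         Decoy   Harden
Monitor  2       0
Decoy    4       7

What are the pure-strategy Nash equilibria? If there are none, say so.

Defender against Decoy: payoffs 2, 8 → best response Decoy.
Defender against Harden: payoffs 5, 1 → best response Monitor.
Attacker against Monitor: payoffs 2, 0 → best response Decoy.
Attacker against Decoy: payoffs 4, 7 → best response Harden.
No profile is a mutual best response for all players.

There is no pure-strategy Nash equilibrium.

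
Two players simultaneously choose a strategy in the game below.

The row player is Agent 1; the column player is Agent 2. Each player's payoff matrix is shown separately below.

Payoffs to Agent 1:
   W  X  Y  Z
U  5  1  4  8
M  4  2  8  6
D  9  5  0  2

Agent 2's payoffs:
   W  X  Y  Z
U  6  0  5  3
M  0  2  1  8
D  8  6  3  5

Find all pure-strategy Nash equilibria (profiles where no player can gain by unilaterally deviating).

Pure NE: (D, W)

(U, W): Agent 1 can switch to D (5 → 9). Not NE.
(U, X): Agent 1 can switch to M (1 → 2). Not NE.
(U, Y): Agent 1 can switch to M (4 → 8). Not NE.
(U, Z): Agent 2 can switch to W (3 → 6). Not NE.
(M, W): Agent 1 can switch to U (4 → 5). Not NE.
(M, X): Agent 1 can switch to D (2 → 5). Not NE.
(M, Y): Agent 2 can switch to X (1 → 2). Not NE.
(M, Z): Agent 1 can switch to U (6 → 8). Not NE.
(D, W): Agent 1 gets 9, best alternative 5; Agent 2 gets 8, best alternative 6. No profitable deviation — NE.
(The remaining 3 profiles each have a profitable deviation by the same check.)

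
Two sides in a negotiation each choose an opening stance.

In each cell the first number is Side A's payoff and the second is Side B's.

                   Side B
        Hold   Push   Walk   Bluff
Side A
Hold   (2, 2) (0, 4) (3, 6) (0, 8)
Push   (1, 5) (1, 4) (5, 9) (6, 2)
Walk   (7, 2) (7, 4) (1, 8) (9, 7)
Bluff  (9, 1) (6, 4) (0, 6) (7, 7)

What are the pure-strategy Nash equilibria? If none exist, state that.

(Hold, Hold): Side A can switch to Walk (2 → 7). Not NE.
(Hold, Push): Side A can switch to Push (0 → 1). Not NE.
(Hold, Walk): Side A can switch to Push (3 → 5). Not NE.
(Hold, Bluff): Side A can switch to Push (0 → 6). Not NE.
(Push, Hold): Side A can switch to Hold (1 → 2). Not NE.
(Push, Push): Side A can switch to Walk (1 → 7). Not NE.
(Push, Walk): Side A gets 5, best alternative 3; Side B gets 9, best alternative 5. No profitable deviation — NE.
(Push, Bluff): Side A can switch to Walk (6 → 9). Not NE.
(Walk, Hold): Side A can switch to Bluff (7 → 9). Not NE.
(Walk, Push): Side B can switch to Walk (4 → 8). Not NE.
(Walk, Walk): Side A can switch to Hold (1 → 3). Not NE.
(The remaining 5 profiles each have a profitable deviation by the same check.)

The unique pure-strategy Nash equilibrium is (Push, Walk).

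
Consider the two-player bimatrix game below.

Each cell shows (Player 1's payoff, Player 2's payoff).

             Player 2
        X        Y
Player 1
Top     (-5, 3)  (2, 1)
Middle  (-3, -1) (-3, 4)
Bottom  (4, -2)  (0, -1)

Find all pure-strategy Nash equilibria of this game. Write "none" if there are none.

There is no pure-strategy Nash equilibrium.

Player 1 against X: payoffs -5, -3, 4 → best response Bottom.
Player 1 against Y: payoffs 2, -3, 0 → best response Top.
Player 2 against Top: payoffs 3, 1 → best response X.
Player 2 against Middle: payoffs -1, 4 → best response Y.
Player 2 against Bottom: payoffs -2, -1 → best response Y.
No profile is a mutual best response for all players.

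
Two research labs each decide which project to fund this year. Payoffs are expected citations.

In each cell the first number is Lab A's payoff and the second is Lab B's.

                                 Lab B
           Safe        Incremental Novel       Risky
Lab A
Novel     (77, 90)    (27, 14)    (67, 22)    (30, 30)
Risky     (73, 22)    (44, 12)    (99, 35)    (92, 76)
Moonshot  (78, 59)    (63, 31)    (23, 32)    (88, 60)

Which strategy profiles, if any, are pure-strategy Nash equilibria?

For each strategy profile, look for a profitable unilateral deviation.
(Novel, Safe): Lab A can switch to Moonshot (77 → 78). Not NE.
(Novel, Incremental): Lab A can switch to Risky (27 → 44). Not NE.
(Novel, Novel): Lab A can switch to Risky (67 → 99). Not NE.
(Novel, Risky): Lab A can switch to Risky (30 → 92). Not NE.
(Risky, Safe): Lab A can switch to Novel (73 → 77). Not NE.
(Risky, Incremental): Lab A can switch to Moonshot (44 → 63). Not NE.
(Risky, Novel): Lab B can switch to Risky (35 → 76). Not NE.
(Risky, Risky): Lab A gets 92, best alternative 88; Lab B gets 76, best alternative 35. No profitable deviation — NE.
(Moonshot, Safe): Lab B can switch to Risky (59 → 60). Not NE.
(The remaining 3 profiles each have a profitable deviation by the same check.)

(Risky, Risky)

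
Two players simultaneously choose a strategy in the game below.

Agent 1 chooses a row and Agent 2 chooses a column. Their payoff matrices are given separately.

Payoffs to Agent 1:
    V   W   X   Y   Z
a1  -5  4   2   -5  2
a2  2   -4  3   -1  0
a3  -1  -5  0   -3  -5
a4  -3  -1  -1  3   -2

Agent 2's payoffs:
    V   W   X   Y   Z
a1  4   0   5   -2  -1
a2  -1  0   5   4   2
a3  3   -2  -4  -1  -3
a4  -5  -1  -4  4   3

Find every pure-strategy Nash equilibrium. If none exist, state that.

The pure Nash equilibria are (a2, X) and (a4, Y).

Agent 1 against V: payoffs -5, 2, -1, -3 → best response a2.
Agent 1 against W: payoffs 4, -4, -5, -1 → best response a1.
Agent 1 against X: payoffs 2, 3, 0, -1 → best response a2.
Agent 1 against Y: payoffs -5, -1, -3, 3 → best response a4.
Agent 1 against Z: payoffs 2, 0, -5, -2 → best response a1.
Agent 2 against a1: payoffs 4, 0, 5, -2, -1 → best response X.
Agent 2 against a2: payoffs -1, 0, 5, 4, 2 → best response X.
Agent 2 against a3: payoffs 3, -2, -4, -1, -3 → best response V.
Agent 2 against a4: payoffs -5, -1, -4, 4, 3 → best response Y.
Mutual best responses: (a2, X); (a4, Y).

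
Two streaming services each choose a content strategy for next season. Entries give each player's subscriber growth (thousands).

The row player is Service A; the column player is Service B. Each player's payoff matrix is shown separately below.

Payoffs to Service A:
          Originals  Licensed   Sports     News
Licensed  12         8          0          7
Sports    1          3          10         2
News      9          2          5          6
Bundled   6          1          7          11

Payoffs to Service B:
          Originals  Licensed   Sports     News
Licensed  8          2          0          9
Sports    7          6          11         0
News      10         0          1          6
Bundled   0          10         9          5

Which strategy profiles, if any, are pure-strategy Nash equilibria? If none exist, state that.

Service A against Originals: payoffs 12, 1, 9, 6 → best response Licensed.
Service A against Licensed: payoffs 8, 3, 2, 1 → best response Licensed.
Service A against Sports: payoffs 0, 10, 5, 7 → best response Sports.
Service A against News: payoffs 7, 2, 6, 11 → best response Bundled.
Service B against Licensed: payoffs 8, 2, 0, 9 → best response News.
Service B against Sports: payoffs 7, 6, 11, 0 → best response Sports.
Service B against News: payoffs 10, 0, 1, 6 → best response Originals.
Service B against Bundled: payoffs 0, 10, 9, 5 → best response Licensed.
Mutual best responses: (Sports, Sports).

Pure NE: (Sports, Sports)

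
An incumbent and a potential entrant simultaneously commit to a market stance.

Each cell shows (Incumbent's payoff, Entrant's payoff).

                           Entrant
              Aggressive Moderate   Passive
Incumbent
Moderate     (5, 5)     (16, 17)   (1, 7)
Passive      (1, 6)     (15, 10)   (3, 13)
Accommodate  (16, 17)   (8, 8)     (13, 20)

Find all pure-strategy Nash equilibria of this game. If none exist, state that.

(Moderate, Aggressive): Incumbent can switch to Accommodate (5 → 16). Not NE.
(Moderate, Moderate): Incumbent gets 16, best alternative 15; Entrant gets 17, best alternative 7. No profitable deviation — NE.
(Moderate, Passive): Incumbent can switch to Passive (1 → 3). Not NE.
(Passive, Aggressive): Incumbent can switch to Moderate (1 → 5). Not NE.
(Passive, Moderate): Incumbent can switch to Moderate (15 → 16). Not NE.
(Passive, Passive): Incumbent can switch to Accommodate (3 → 13). Not NE.
(Accommodate, Aggressive): Entrant can switch to Passive (17 → 20). Not NE.
(Accommodate, Moderate): Incumbent can switch to Moderate (8 → 16). Not NE.
(Accommodate, Passive): Incumbent gets 13, best alternative 3; Entrant gets 20, best alternative 17. No profitable deviation — NE.

Pure-strategy Nash equilibria: (Moderate, Moderate), (Accommodate, Passive)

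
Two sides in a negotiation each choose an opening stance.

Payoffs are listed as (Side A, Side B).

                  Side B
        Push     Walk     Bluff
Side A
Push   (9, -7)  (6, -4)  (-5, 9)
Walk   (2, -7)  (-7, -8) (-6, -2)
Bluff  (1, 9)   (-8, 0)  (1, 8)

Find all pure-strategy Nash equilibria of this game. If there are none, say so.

No pure-strategy Nash equilibrium.

Side A against Push: payoffs 9, 2, 1 → best response Push.
Side A against Walk: payoffs 6, -7, -8 → best response Push.
Side A against Bluff: payoffs -5, -6, 1 → best response Bluff.
Side B against Push: payoffs -7, -4, 9 → best response Bluff.
Side B against Walk: payoffs -7, -8, -2 → best response Bluff.
Side B against Bluff: payoffs 9, 0, 8 → best response Push.
No profile is a mutual best response for all players.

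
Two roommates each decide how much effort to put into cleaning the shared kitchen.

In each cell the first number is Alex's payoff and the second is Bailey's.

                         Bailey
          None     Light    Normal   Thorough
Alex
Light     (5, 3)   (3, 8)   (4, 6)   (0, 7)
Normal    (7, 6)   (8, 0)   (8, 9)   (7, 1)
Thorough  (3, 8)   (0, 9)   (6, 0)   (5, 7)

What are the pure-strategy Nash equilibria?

Check each profile: it is a Nash equilibrium iff no player can strictly gain by switching unilaterally.
(Light, None): Alex can switch to Normal (5 → 7). Not NE.
(Light, Light): Alex can switch to Normal (3 → 8). Not NE.
(Light, Normal): Alex can switch to Normal (4 → 8). Not NE.
(Light, Thorough): Alex can switch to Normal (0 → 7). Not NE.
(Normal, None): Bailey can switch to Normal (6 → 9). Not NE.
(Normal, Light): Bailey can switch to None (0 → 6). Not NE.
(Normal, Normal): Alex gets 8, best alternative 6; Bailey gets 9, best alternative 6. No profitable deviation — NE.
(Normal, Thorough): Bailey can switch to None (1 → 6). Not NE.
(Thorough, None): Alex can switch to Light (3 → 5). Not NE.
(Thorough, Light): Alex can switch to Light (0 → 3). Not NE.
(Thorough, Normal): Alex can switch to Normal (6 → 8). Not NE.
(The remaining 1 profile has a profitable deviation by the same check.)

(Normal, Normal)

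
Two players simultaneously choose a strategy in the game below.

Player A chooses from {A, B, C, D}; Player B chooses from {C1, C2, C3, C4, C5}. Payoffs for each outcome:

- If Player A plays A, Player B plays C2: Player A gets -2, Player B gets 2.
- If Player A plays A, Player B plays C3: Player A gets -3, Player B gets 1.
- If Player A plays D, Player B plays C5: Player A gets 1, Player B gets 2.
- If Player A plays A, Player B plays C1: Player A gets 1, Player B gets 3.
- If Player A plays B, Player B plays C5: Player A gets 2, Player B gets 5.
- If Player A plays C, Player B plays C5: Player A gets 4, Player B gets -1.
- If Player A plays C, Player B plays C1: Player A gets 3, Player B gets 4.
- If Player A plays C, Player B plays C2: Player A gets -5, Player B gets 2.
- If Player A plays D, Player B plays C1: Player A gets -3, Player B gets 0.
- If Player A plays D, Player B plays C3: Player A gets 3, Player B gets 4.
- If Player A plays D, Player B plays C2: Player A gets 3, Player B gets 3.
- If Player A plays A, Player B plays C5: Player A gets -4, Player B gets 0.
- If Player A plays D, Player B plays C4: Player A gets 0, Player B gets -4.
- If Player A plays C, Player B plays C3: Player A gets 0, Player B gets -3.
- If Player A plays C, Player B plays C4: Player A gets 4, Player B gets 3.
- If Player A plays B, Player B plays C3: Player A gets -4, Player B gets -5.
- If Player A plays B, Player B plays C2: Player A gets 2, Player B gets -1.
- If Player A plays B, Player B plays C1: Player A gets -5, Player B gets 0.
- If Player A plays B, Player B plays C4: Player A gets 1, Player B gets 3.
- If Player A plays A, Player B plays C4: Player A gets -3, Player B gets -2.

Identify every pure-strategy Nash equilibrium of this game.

Mark each player's best response to every combination of opponents' strategies; a profile where every player is best-responding is a pure Nash equilibrium.
Player A against C1: payoffs 1, -5, 3, -3 → best response C.
Player A against C2: payoffs -2, 2, -5, 3 → best response D.
Player A against C3: payoffs -3, -4, 0, 3 → best response D.
Player A against C4: payoffs -3, 1, 4, 0 → best response C.
Player A against C5: payoffs -4, 2, 4, 1 → best response C.
Player B against A: payoffs 3, 2, 1, -2, 0 → best response C1.
Player B against B: payoffs 0, -1, -5, 3, 5 → best response C5.
Player B against C: payoffs 4, 2, -3, 3, -1 → best response C1.
Player B against D: payoffs 0, 3, 4, -4, 2 → best response C3.
Mutual best responses: (C, C1); (D, C3).

Pure-strategy Nash equilibria: (C, C1) and (D, C3)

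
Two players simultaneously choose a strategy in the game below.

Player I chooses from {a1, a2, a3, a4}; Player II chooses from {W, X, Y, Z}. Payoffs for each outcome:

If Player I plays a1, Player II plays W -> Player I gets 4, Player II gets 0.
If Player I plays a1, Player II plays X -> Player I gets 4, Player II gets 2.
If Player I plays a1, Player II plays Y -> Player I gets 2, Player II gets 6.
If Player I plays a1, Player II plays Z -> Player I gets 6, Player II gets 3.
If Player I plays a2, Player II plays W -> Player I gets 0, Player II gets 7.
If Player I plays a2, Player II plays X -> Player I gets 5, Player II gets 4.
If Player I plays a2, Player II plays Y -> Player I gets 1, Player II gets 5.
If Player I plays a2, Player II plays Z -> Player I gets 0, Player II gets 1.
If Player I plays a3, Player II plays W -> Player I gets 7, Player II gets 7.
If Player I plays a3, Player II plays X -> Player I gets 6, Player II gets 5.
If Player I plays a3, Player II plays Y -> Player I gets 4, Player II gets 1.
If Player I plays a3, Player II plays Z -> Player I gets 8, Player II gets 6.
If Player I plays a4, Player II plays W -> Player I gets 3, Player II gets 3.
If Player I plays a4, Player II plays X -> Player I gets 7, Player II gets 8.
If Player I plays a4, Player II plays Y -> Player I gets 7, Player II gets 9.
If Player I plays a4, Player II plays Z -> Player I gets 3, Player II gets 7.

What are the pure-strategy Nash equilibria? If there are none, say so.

For each strategy profile, look for a profitable unilateral deviation.
(a1, W): Player I can switch to a3 (4 → 7). Not NE.
(a1, X): Player I can switch to a2 (4 → 5). Not NE.
(a1, Y): Player I can switch to a3 (2 → 4). Not NE.
(a1, Z): Player I can switch to a3 (6 → 8). Not NE.
(a2, W): Player I can switch to a1 (0 → 4). Not NE.
(a2, X): Player I can switch to a3 (5 → 6). Not NE.
(a2, Y): Player I can switch to a1 (1 → 2). Not NE.
(a2, Z): Player I can switch to a1 (0 → 6). Not NE.
(a3, W): Player I gets 7, best alternative 4; Player II gets 7, best alternative 6. No profitable deviation — NE.
(a3, X): Player I can switch to a4 (6 → 7). Not NE.
(a3, Y): Player I can switch to a4 (4 → 7). Not NE.
(a4, Y): Player I gets 7, best alternative 4; Player II gets 9, best alternative 8. No profitable deviation — NE.
(The remaining 4 profiles each have a profitable deviation by the same check.)

The pure Nash equilibria are (a3, W) and (a4, Y).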